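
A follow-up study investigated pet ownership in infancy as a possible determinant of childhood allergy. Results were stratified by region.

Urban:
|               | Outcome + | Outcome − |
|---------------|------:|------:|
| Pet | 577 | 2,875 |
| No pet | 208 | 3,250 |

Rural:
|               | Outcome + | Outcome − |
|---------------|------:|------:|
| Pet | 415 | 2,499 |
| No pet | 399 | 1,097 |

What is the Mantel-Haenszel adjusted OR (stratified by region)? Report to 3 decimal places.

1.198

OR_MH = Σ(aᵢdᵢ/nᵢ) / Σ(bᵢcᵢ/nᵢ), where nᵢ is the stratum total.
Stratum 1 (Urban): n = 6910; a·d/n = 577·3250/6910 = 271.3821; b·c/n = 2875·208/6910 = 86.5412
Stratum 2 (Rural): n = 4410; a·d/n = 415·1097/4410 = 103.2324; b·c/n = 2499·399/4410 = 226.1000
OR_MH = (271.3821 + 103.2324) / (86.5412 + 226.1000) = 374.6145 / 312.6412 = 1.19822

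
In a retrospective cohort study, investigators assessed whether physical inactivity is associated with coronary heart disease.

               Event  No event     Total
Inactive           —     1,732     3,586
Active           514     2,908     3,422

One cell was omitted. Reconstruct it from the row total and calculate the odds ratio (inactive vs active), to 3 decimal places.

The missing cell is in the exposed row: 3586 − 1732 = 1854.
So a = 1854, b = 1732, c = 514, d = 2908.
OR = (a·d)/(b·c) = (1854 × 2908) / (1732 × 514) = 5391432 / 890248 = 6.05610

6.056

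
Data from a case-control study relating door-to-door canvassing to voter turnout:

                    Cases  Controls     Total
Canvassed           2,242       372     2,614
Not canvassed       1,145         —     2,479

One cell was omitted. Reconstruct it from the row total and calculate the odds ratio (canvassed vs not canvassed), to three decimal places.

The missing cell is in the unexposed row: 2479 − 1145 = 1334.
So a = 2242, b = 372, c = 1145, d = 1334.
OR = (a·d)/(b·c) = (2242 × 1334) / (372 × 1145) = 2990828 / 425940 = 7.02171

7.022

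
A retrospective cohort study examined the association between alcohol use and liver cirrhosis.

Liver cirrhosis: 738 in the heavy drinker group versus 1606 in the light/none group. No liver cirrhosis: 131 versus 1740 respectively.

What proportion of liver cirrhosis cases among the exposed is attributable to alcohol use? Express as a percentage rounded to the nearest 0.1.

43.5

From the description: a = 738, b = 131, c = 1606, d = 1740.
Risk in exposed = 738/869 = 0.84925; risk in unexposed = 1606/3346 = 0.47998.
RR = 0.84925/0.47998 = 1.76936
AR% = (RR − 1)/RR × 100 = (1.76936 − 1)/1.76936 × 100 = 43.4825%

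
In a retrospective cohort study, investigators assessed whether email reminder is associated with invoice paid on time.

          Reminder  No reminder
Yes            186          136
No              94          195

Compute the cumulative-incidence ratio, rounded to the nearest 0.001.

Reading the table with exposure as columns: a = 186 (Reminder, case), b = 94 (Reminder, non-case), c = 136 (No reminder, case), d = 195.
Risk in exposed = 186/280 = 0.66429; risk in unexposed = 136/331 = 0.41088.
RR = 0.66429 / 0.41088 = 1.61675
The risk among the exposed is 1.62 times that among the unexposed.

1.617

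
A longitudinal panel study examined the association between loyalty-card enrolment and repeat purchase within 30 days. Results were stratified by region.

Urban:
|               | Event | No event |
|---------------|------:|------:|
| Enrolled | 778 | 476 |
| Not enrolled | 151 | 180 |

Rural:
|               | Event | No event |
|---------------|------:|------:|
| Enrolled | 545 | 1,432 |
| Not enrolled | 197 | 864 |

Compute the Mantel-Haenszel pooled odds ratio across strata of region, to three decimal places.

OR_MH = Σ(aᵢdᵢ/nᵢ) / Σ(bᵢcᵢ/nᵢ), where nᵢ is the stratum total.
Stratum 1 (Urban): n = 1585; a·d/n = 778·180/1585 = 88.3533; b·c/n = 476·151/1585 = 45.3476
Stratum 2 (Rural): n = 3038; a·d/n = 545·864/3038 = 154.9967; b·c/n = 1432·197/3038 = 92.8585
OR_MH = (88.3533 + 154.9967) / (45.3476 + 92.8585) = 243.3500 / 138.2061 = 1.76078

1.761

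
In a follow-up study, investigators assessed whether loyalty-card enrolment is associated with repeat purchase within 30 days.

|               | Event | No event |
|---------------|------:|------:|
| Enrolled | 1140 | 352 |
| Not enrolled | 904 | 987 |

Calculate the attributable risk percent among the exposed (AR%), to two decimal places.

37.43

Cells: a = 1140, b = 352, c = 904, d = 987.
Risk in exposed = 1140/1492 = 0.76408; risk in unexposed = 904/1891 = 0.47805.
RR = 0.76408/0.47805 = 1.59830
AR% = (RR − 1)/RR × 100 = (1.59830 − 1)/1.59830 × 100 = 37.4336%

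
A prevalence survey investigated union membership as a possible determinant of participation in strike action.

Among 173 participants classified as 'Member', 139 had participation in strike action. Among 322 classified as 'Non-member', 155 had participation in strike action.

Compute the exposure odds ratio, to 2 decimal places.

From the description: a = 139, b = 34, c = 155, d = 167.
OR = (a·d)/(b·c) = (139 × 167) / (34 × 155) = 23213 / 5270 = 4.40474
The odds of participation in strike action are about 4.40 times as high in the member group.

4.40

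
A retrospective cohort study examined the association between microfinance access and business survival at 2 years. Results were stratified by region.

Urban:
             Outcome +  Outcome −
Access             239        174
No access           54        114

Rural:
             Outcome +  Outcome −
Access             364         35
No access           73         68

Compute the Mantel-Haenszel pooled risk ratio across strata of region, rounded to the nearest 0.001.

RR_MH = Σ(aᵢ·n₀ᵢ/nᵢ) / Σ(cᵢ·n₁ᵢ/nᵢ), with n₁ᵢ = aᵢ+bᵢ (exposed), n₀ᵢ = cᵢ+dᵢ (unexposed), nᵢ = n₁ᵢ+n₀ᵢ.
Stratum 1 (Urban): n₁ = 413, n₀ = 168, n = 581; a·n₀/n = 239·168/581 = 69.1084; c·n₁/n = 54·413/581 = 38.3855
Stratum 2 (Rural): n₁ = 399, n₀ = 141, n = 540; a·n₀/n = 364·141/540 = 95.0444; c·n₁/n = 73·399/540 = 53.9389
RR_MH = (69.1084 + 95.0444) / (38.3855 + 53.9389) = 164.1529 / 92.3244 = 1.77800

1.778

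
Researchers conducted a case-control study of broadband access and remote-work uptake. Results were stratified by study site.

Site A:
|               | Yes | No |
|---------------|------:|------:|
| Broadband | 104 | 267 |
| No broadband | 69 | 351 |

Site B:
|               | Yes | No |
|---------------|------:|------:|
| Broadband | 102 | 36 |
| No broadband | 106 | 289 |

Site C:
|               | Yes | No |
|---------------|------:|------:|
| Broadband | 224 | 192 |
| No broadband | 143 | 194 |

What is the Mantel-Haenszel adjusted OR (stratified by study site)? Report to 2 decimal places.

OR_MH = Σ(aᵢdᵢ/nᵢ) / Σ(bᵢcᵢ/nᵢ), where nᵢ is the stratum total.
Stratum 1 (Site A): n = 791; a·d/n = 104·351/791 = 46.1492; b·c/n = 267·69/791 = 23.2908
Stratum 2 (Site B): n = 533; a·d/n = 102·289/533 = 55.3058; b·c/n = 36·106/533 = 7.1595
Stratum 3 (Site C): n = 753; a·d/n = 224·194/753 = 57.7105; b·c/n = 192·143/753 = 36.4622
OR_MH = (46.1492 + 55.3058 + 57.7105) / (23.2908 + 7.1595 + 36.4622) = 159.1655 / 66.9124 = 2.37871

2.38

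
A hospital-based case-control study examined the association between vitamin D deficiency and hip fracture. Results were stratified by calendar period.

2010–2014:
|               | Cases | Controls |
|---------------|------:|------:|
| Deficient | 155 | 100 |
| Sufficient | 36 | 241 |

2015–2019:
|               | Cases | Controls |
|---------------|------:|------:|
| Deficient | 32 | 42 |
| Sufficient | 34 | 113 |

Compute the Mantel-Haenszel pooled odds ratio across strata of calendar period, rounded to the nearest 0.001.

OR_MH = Σ(aᵢdᵢ/nᵢ) / Σ(bᵢcᵢ/nᵢ), where nᵢ is the stratum total.
Stratum 1 (2010–2014): n = 532; a·d/n = 155·241/532 = 70.2162; b·c/n = 100·36/532 = 6.7669
Stratum 2 (2015–2019): n = 221; a·d/n = 32·113/221 = 16.3620; b·c/n = 42·34/221 = 6.4615
OR_MH = (70.2162 + 16.3620) / (6.7669 + 6.4615) = 86.5782 / 13.2285 = 6.54484

6.545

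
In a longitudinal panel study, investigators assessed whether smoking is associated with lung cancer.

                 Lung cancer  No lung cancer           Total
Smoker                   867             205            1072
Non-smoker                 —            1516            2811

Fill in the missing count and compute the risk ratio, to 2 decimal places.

1.76

The missing cell is in the unexposed row: 2811 − 1516 = 1295.
So a = 867, b = 205, c = 1295, d = 1516.
RR = [a/(a+b)] / [c/(c+d)] = (867/1072) / (1295/2811) = 0.80877/0.46069 = 1.75556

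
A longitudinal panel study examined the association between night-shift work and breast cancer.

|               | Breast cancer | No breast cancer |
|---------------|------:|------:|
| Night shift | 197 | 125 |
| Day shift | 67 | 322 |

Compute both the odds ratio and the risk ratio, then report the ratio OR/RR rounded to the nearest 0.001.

Cells: a = 197, b = 125, c = 67, d = 322.
OR = (197·322)/(125·67) = 63434/8375 = 7.57421
Risk in exposed = 197/322 = 0.61180; risk in unexposed = 67/389 = 0.17224; RR = 3.55210
OR/RR = 7.57421 / 3.55210 = 2.13232
The outcome is not rare, so the OR lies further from 1 than the RR.

2.132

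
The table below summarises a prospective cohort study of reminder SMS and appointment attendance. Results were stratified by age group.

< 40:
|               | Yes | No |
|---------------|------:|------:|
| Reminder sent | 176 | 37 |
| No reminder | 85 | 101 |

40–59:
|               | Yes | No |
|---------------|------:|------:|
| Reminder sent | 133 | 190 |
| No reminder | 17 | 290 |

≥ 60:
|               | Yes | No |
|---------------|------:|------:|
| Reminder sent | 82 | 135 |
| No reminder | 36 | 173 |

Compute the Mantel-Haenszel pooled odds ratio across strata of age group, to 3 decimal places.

5.696

OR_MH = Σ(aᵢdᵢ/nᵢ) / Σ(bᵢcᵢ/nᵢ), where nᵢ is the stratum total.
Stratum 1 (< 40): n = 399; a·d/n = 176·101/399 = 44.5514; b·c/n = 37·85/399 = 7.8822
Stratum 2 (40–59): n = 630; a·d/n = 133·290/630 = 61.2222; b·c/n = 190·17/630 = 5.1270
Stratum 3 (≥ 60): n = 426; a·d/n = 82·173/426 = 33.3005; b·c/n = 135·36/426 = 11.4085
OR_MH = (44.5514 + 61.2222 + 33.3005) / (7.8822 + 5.1270 + 11.4085) = 139.0741 / 24.4176 = 5.69564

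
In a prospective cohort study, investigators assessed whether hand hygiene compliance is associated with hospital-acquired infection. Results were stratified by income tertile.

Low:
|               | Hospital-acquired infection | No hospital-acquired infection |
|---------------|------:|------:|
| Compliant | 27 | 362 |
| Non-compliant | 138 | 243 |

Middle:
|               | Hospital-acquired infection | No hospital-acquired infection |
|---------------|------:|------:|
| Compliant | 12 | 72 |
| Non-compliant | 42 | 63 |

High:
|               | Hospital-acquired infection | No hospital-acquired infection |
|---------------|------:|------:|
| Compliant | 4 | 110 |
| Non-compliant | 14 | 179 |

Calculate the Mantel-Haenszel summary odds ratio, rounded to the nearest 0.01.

OR_MH = Σ(aᵢdᵢ/nᵢ) / Σ(bᵢcᵢ/nᵢ), where nᵢ is the stratum total.
Stratum 1 (Low): n = 770; a·d/n = 27·243/770 = 8.5208; b·c/n = 362·138/770 = 64.8779
Stratum 2 (Middle): n = 189; a·d/n = 12·63/189 = 4.0000; b·c/n = 72·42/189 = 16.0000
Stratum 3 (High): n = 307; a·d/n = 4·179/307 = 2.3322; b·c/n = 110·14/307 = 5.0163
OR_MH = (8.5208 + 4.0000 + 2.3322) / (64.8779 + 16.0000 + 5.0163) = 14.8530 / 85.8942 = 0.17292

0.17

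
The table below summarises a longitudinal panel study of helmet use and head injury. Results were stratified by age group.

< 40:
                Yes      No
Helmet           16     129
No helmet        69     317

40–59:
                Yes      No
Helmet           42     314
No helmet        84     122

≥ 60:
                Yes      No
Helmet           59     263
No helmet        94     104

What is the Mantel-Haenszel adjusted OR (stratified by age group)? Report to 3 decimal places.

OR_MH = Σ(aᵢdᵢ/nᵢ) / Σ(bᵢcᵢ/nᵢ), where nᵢ is the stratum total.
Stratum 1 (< 40): n = 531; a·d/n = 16·317/531 = 9.5518; b·c/n = 129·69/531 = 16.7627
Stratum 2 (40–59): n = 562; a·d/n = 42·122/562 = 9.1174; b·c/n = 314·84/562 = 46.9324
Stratum 3 (≥ 60): n = 520; a·d/n = 59·104/520 = 11.8000; b·c/n = 263·94/520 = 47.5423
OR_MH = (9.5518 + 9.1174 + 11.8000) / (16.7627 + 46.9324 + 47.5423) = 30.4692 / 111.2374 = 0.27391

0.274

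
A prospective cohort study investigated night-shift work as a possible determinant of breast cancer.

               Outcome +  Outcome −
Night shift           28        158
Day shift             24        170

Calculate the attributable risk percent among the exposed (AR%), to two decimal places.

17.82

Cells: a = 28, b = 158, c = 24, d = 170.
Risk in exposed = 28/186 = 0.15054; risk in unexposed = 24/194 = 0.12371.
RR = 0.15054/0.12371 = 1.21685
AR% = (RR − 1)/RR × 100 = (1.21685 − 1)/1.21685 × 100 = 17.8203%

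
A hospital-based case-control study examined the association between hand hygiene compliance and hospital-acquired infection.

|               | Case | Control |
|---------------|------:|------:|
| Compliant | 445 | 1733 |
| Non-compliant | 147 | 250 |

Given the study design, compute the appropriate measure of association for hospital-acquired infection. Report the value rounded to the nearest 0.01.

Cells: a = 445, b = 1733, c = 147, d = 250.
This is a hospital-based case-control study: participants were sampled on outcome status, so risks in the source population cannot be estimated directly — relative risk is not valid here. The odds ratio is the appropriate measure.
OR = (a·d)/(b·c) = (445 × 250) / (1733 × 147) = 111250 / 254751 = 0.43670

0.44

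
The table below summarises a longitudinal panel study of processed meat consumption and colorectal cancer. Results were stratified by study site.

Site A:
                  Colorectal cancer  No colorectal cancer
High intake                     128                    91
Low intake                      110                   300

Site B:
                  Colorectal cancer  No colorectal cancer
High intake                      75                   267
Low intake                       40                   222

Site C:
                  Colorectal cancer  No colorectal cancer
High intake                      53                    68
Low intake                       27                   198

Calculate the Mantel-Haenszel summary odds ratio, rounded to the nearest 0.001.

OR_MH = Σ(aᵢdᵢ/nᵢ) / Σ(bᵢcᵢ/nᵢ), where nᵢ is the stratum total.
Stratum 1 (Site A): n = 629; a·d/n = 128·300/629 = 61.0493; b·c/n = 91·110/629 = 15.9141
Stratum 2 (Site B): n = 604; a·d/n = 75·222/604 = 27.5662; b·c/n = 267·40/604 = 17.6821
Stratum 3 (Site C): n = 346; a·d/n = 53·198/346 = 30.3295; b·c/n = 68·27/346 = 5.3064
OR_MH = (61.0493 + 27.5662 + 30.3295) / (15.9141 + 17.6821 + 5.3064) = 118.9450 / 38.9026 = 3.05751

3.058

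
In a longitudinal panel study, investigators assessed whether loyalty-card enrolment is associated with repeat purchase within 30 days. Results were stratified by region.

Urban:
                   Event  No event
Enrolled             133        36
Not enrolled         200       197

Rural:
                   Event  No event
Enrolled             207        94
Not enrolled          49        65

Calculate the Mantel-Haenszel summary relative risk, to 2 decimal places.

RR_MH = Σ(aᵢ·n₀ᵢ/nᵢ) / Σ(cᵢ·n₁ᵢ/nᵢ), with n₁ᵢ = aᵢ+bᵢ (exposed), n₀ᵢ = cᵢ+dᵢ (unexposed), nᵢ = n₁ᵢ+n₀ᵢ.
Stratum 1 (Urban): n₁ = 169, n₀ = 397, n = 566; a·n₀/n = 133·397/566 = 93.2880; c·n₁/n = 200·169/566 = 59.7173
Stratum 2 (Rural): n₁ = 301, n₀ = 114, n = 415; a·n₀/n = 207·114/415 = 56.8627; c·n₁/n = 49·301/415 = 35.5398
RR_MH = (93.2880 + 56.8627) / (59.7173 + 35.5398) = 150.1506 / 95.2571 = 1.57627

1.58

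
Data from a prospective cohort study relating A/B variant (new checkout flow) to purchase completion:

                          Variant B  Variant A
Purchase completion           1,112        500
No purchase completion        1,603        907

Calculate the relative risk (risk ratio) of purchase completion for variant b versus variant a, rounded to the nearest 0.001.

Reading the table with exposure as columns: a = 1112 (Variant B, case), b = 1603 (Variant B, non-case), c = 500 (Variant A, case), d = 907.
Risk in exposed = 1112/2715 = 0.40958; risk in unexposed = 500/1407 = 0.35537.
RR = 0.40958 / 0.35537 = 1.15255
The risk among the exposed is 1.15 times that among the unexposed.

1.153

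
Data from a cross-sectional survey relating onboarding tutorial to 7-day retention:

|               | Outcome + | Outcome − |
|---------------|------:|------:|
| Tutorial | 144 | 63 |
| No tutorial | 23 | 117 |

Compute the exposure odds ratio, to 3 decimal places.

Cells: a = 144, b = 63, c = 23, d = 117.
OR = (a·d)/(b·c) = (144 × 117) / (63 × 23) = 16848 / 1449 = 11.62733
The odds of 7-day retention are about 11.63 times as high in the tutorial group.

11.627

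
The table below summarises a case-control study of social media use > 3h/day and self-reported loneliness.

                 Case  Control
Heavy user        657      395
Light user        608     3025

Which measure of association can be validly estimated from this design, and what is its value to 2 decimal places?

8.28

Cells: a = 657, b = 395, c = 608, d = 3025.
This is a case-control study: participants were sampled on outcome status, so risks in the source population cannot be estimated directly — relative risk is not valid here. The odds ratio is the appropriate measure.
OR = (a·d)/(b·c) = (657 × 3025) / (395 × 608) = 1987425 / 240160 = 8.27542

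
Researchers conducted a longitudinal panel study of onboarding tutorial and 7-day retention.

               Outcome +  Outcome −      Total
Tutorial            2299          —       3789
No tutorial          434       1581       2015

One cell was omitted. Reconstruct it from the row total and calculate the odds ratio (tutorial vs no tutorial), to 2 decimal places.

5.62

The missing cell is in the exposed row: 3789 − 2299 = 1490.
So a = 2299, b = 1490, c = 434, d = 1581.
OR = (a·d)/(b·c) = (2299 × 1581) / (1490 × 434) = 3634719 / 646660 = 5.62076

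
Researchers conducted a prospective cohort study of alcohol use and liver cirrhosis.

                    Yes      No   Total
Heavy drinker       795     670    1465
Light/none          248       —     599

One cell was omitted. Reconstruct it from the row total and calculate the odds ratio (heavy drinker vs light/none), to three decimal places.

1.679

The missing cell is in the unexposed row: 599 − 248 = 351.
So a = 795, b = 670, c = 248, d = 351.
OR = (a·d)/(b·c) = (795 × 351) / (670 × 248) = 279045 / 166160 = 1.67938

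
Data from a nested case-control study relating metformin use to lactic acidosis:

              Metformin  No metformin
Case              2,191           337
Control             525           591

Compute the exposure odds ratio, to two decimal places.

7.32

Reading the table with exposure as columns: a = 2191 (Metformin, case), b = 525 (Metformin, non-case), c = 337 (No metformin, case), d = 591.
OR = (a·d)/(b·c) = (2191 × 591) / (525 × 337) = 1294881 / 176925 = 7.31881
The odds of lactic acidosis are about 7.32 times as high in the metformin group.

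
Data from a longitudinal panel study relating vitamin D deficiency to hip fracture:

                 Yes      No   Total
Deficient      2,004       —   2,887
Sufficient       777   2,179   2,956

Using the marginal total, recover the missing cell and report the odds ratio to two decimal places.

The missing cell is in the exposed row: 2887 − 2004 = 883.
So a = 2004, b = 883, c = 777, d = 2179.
OR = (a·d)/(b·c) = (2004 × 2179) / (883 × 777) = 4366716 / 686091 = 6.36463

6.36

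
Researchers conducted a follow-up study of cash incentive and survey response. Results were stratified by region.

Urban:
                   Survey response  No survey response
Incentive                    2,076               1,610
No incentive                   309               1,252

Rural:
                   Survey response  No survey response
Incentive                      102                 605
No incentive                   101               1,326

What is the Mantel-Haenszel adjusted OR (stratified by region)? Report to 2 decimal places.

OR_MH = Σ(aᵢdᵢ/nᵢ) / Σ(bᵢcᵢ/nᵢ), where nᵢ is the stratum total.
Stratum 1 (Urban): n = 5247; a·d/n = 2076·1252/5247 = 495.3596; b·c/n = 1610·309/5247 = 94.8142
Stratum 2 (Rural): n = 2134; a·d/n = 102·1326/2134 = 63.3796; b·c/n = 605·101/2134 = 28.6340
OR_MH = (495.3596 + 63.3796) / (94.8142 + 28.6340) = 558.7392 / 123.4482 = 4.52610

4.53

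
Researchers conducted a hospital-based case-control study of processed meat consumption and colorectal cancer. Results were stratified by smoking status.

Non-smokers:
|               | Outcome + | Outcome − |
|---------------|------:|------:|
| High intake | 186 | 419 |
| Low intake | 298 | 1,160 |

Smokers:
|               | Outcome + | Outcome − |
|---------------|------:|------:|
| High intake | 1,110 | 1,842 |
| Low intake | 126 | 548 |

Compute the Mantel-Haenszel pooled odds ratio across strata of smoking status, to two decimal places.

OR_MH = Σ(aᵢdᵢ/nᵢ) / Σ(bᵢcᵢ/nᵢ), where nᵢ is the stratum total.
Stratum 1 (Non-smokers): n = 2063; a·d/n = 186·1160/2063 = 104.5856; b·c/n = 419·298/2063 = 60.5245
Stratum 2 (Smokers): n = 3626; a·d/n = 1110·548/3626 = 167.7551; b·c/n = 1842·126/3626 = 64.0077
OR_MH = (104.5856 + 167.7551) / (60.5245 + 64.0077) = 272.3407 / 124.5322 = 2.18691

2.19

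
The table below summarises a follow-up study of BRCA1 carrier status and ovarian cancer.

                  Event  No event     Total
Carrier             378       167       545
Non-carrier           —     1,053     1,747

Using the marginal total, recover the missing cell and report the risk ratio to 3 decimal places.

The missing cell is in the unexposed row: 1747 − 1053 = 694.
So a = 378, b = 167, c = 694, d = 1053.
RR = [a/(a+b)] / [c/(c+d)] = (378/545) / (694/1747) = 0.69358/0.39725 = 1.74594

1.746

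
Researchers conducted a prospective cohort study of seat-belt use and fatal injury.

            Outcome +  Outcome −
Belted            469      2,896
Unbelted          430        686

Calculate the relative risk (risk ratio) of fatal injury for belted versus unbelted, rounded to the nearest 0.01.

Cells: a = 469, b = 2896, c = 430, d = 686.
Risk in exposed = 469/3365 = 0.13938; risk in unexposed = 430/1116 = 0.38530.
RR = 0.13938 / 0.38530 = 0.36173
The risk is 64% lower among the exposed than among the unexposed.

0.36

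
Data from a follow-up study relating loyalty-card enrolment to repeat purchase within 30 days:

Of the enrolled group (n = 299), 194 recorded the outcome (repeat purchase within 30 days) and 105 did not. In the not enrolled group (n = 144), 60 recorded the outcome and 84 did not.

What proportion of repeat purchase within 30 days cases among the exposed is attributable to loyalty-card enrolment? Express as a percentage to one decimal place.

From the description: a = 194, b = 105, c = 60, d = 84.
Risk in exposed = 194/299 = 0.64883; risk in unexposed = 60/144 = 0.41667.
RR = 0.64883/0.41667 = 1.55719
AR% = (RR − 1)/RR × 100 = (1.55719 − 1)/1.55719 × 100 = 35.7818%

35.8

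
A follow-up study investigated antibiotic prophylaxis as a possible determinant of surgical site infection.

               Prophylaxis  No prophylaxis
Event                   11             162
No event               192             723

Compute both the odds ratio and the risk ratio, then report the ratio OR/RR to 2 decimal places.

Reading the table with exposure as columns: a = 11 (Prophylaxis, case), b = 192 (Prophylaxis, non-case), c = 162 (No prophylaxis, case), d = 723.
OR = (11·723)/(192·162) = 7953/31104 = 0.25569
Risk in exposed = 11/203 = 0.05419; risk in unexposed = 162/885 = 0.18305; RR = 0.29602
OR/RR = 0.25569 / 0.29602 = 0.86375
The outcome is not rare, so the OR lies further from 1 than the RR.

0.86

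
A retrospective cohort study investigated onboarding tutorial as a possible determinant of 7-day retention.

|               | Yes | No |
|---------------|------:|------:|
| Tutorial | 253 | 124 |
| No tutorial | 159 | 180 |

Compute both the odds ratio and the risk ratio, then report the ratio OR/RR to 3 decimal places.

Cells: a = 253, b = 124, c = 159, d = 180.
OR = (253·180)/(124·159) = 45540/19716 = 2.30980
Risk in exposed = 253/377 = 0.67109; risk in unexposed = 159/339 = 0.46903; RR = 1.43081
OR/RR = 2.30980 / 1.43081 = 1.61433
The outcome is not rare, so the OR lies further from 1 than the RR.

1.614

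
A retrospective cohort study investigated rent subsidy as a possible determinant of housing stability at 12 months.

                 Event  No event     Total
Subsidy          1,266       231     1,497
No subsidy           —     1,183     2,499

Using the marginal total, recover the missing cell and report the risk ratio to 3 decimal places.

1.606

The missing cell is in the unexposed row: 2499 − 1183 = 1316.
So a = 1266, b = 231, c = 1316, d = 1183.
RR = [a/(a+b)] / [c/(c+d)] = (1266/1497) / (1316/2499) = 0.84569/0.52661 = 1.60591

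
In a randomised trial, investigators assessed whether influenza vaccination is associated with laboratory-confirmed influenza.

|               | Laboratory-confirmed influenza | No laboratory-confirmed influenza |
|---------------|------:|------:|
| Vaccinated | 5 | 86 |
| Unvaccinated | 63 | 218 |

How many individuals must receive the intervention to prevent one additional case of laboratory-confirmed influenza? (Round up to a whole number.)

6

Risk in treated group = 5/91 = 0.05495; risk in control = 63/281 = 0.22420.
Absolute risk reduction = 0.22420 − 0.05495 = 0.16925
NNT = 1 / ARR = 1 / 0.16925 = 5.908 → round up → 6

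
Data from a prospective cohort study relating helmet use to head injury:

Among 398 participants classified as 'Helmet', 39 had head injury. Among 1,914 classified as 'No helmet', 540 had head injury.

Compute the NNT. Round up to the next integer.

6

Risk in treated group = 39/398 = 0.09799; risk in control = 540/1914 = 0.28213.
Absolute risk reduction = 0.28213 − 0.09799 = 0.18414
NNT = 1 / ARR = 1 / 0.18414 = 5.431 → round up → 6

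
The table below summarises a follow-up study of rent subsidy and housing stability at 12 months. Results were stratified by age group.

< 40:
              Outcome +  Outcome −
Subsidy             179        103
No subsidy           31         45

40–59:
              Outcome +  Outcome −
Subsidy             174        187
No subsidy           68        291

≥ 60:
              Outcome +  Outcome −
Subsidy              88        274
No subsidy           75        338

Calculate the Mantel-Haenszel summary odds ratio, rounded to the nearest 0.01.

2.47

OR_MH = Σ(aᵢdᵢ/nᵢ) / Σ(bᵢcᵢ/nᵢ), where nᵢ is the stratum total.
Stratum 1 (< 40): n = 358; a·d/n = 179·45/358 = 22.5000; b·c/n = 103·31/358 = 8.9190
Stratum 2 (40–59): n = 720; a·d/n = 174·291/720 = 70.3250; b·c/n = 187·68/720 = 17.6611
Stratum 3 (≥ 60): n = 775; a·d/n = 88·338/775 = 38.3794; b·c/n = 274·75/775 = 26.5161
OR_MH = (22.5000 + 70.3250 + 38.3794) / (8.9190 + 17.6611 + 26.5161) = 131.2044 / 53.0962 = 2.47107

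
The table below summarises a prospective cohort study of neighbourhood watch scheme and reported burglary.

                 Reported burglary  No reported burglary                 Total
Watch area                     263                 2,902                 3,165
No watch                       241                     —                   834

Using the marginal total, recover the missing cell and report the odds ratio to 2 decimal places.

The missing cell is in the unexposed row: 834 − 241 = 593.
So a = 263, b = 2902, c = 241, d = 593.
OR = (a·d)/(b·c) = (263 × 593) / (2902 × 241) = 155959 / 699382 = 0.22300

0.22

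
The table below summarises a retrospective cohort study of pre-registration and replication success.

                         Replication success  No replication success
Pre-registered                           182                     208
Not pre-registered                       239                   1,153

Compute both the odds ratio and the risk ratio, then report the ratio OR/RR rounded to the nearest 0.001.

Cells: a = 182, b = 208, c = 239, d = 1153.
OR = (182·1153)/(208·239) = 209846/49712 = 4.22123
Risk in exposed = 182/390 = 0.46667; risk in unexposed = 239/1392 = 0.17170; RR = 2.71799
OR/RR = 4.22123 / 2.71799 = 1.55307
The outcome is not rare, so the OR lies further from 1 than the RR.

1.553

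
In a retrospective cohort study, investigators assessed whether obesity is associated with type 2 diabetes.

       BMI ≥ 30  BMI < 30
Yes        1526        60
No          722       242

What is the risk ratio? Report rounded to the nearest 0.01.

3.42

Reading the table with exposure as columns: a = 1526 (BMI ≥ 30, case), b = 722 (BMI ≥ 30, non-case), c = 60 (BMI < 30, case), d = 242.
Risk in exposed = 1526/2248 = 0.67883; risk in unexposed = 60/302 = 0.19868.
RR = 0.67883 / 0.19868 = 3.41676
The risk among the exposed is 3.42 times that among the unexposed.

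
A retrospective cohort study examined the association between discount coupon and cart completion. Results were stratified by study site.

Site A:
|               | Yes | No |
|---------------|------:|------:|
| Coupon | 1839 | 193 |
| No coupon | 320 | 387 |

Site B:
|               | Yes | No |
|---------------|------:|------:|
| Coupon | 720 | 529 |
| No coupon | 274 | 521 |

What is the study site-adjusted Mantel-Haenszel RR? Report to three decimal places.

RR_MH = Σ(aᵢ·n₀ᵢ/nᵢ) / Σ(cᵢ·n₁ᵢ/nᵢ), with n₁ᵢ = aᵢ+bᵢ (exposed), n₀ᵢ = cᵢ+dᵢ (unexposed), nᵢ = n₁ᵢ+n₀ᵢ.
Stratum 1 (Site A): n₁ = 2032, n₀ = 707, n = 2739; a·n₀/n = 1839·707/2739 = 474.6889; c·n₁/n = 320·2032/2739 = 237.4005
Stratum 2 (Site B): n₁ = 1249, n₀ = 795, n = 2044; a·n₀/n = 720·795/2044 = 280.0391; c·n₁/n = 274·1249/2044 = 167.4295
RR_MH = (474.6889 + 280.0391) / (237.4005 + 167.4295) = 754.7281 / 404.8301 = 1.86431

1.864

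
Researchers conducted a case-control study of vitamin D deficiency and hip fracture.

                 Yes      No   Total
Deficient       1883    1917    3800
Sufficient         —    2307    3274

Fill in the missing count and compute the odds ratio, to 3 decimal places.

The missing cell is in the unexposed row: 3274 − 2307 = 967.
So a = 1883, b = 1917, c = 967, d = 2307.
OR = (a·d)/(b·c) = (1883 × 2307) / (1917 × 967) = 4344081 / 1853739 = 2.34342

2.343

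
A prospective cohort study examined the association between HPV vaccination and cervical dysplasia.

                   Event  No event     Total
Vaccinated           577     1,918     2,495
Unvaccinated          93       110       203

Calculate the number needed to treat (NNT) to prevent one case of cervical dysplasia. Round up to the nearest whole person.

Risk in treated group = 577/2495 = 0.23126; risk in control = 93/203 = 0.45813.
Absolute risk reduction = 0.45813 − 0.23126 = 0.22687
NNT = 1 / ARR = 1 / 0.22687 = 4.408 → round up → 5

5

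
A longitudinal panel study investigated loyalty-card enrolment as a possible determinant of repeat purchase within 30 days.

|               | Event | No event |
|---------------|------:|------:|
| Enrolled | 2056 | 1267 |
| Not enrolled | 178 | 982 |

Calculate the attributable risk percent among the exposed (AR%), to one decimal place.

75.2

Cells: a = 2056, b = 1267, c = 178, d = 982.
Risk in exposed = 2056/3323 = 0.61872; risk in unexposed = 178/1160 = 0.15345.
RR = 0.61872/0.15345 = 4.03210
AR% = (RR − 1)/RR × 100 = (4.03210 − 1)/4.03210 × 100 = 75.1990%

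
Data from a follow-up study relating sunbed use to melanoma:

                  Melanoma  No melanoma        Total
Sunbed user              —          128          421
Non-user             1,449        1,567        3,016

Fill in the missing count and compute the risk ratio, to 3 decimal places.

The missing cell is in the exposed row: 421 − 128 = 293.
So a = 293, b = 128, c = 1449, d = 1567.
RR = [a/(a+b)] / [c/(c+d)] = (293/421) / (1449/3016) = 0.69596/0.48044 = 1.44860

1.449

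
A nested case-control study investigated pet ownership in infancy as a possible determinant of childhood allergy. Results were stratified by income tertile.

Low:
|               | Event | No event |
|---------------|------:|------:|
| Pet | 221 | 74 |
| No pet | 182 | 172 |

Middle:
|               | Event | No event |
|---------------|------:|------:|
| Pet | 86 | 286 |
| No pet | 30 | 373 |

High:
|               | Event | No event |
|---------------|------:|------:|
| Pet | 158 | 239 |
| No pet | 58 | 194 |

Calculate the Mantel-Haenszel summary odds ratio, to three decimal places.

2.768

OR_MH = Σ(aᵢdᵢ/nᵢ) / Σ(bᵢcᵢ/nᵢ), where nᵢ is the stratum total.
Stratum 1 (Low): n = 649; a·d/n = 221·172/649 = 58.5701; b·c/n = 74·182/649 = 20.7519
Stratum 2 (Middle): n = 775; a·d/n = 86·373/775 = 41.3910; b·c/n = 286·30/775 = 11.0710
Stratum 3 (High): n = 649; a·d/n = 158·194/649 = 47.2296; b·c/n = 239·58/649 = 21.3590
OR_MH = (58.5701 + 41.3910 + 47.2296) / (20.7519 + 11.0710 + 21.3590) = 147.1907 / 53.1819 = 2.76768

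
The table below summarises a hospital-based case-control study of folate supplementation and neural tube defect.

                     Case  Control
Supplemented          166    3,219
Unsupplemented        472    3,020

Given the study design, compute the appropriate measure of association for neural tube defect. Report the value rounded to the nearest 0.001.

0.330

Cells: a = 166, b = 3219, c = 472, d = 3020.
This is a hospital-based case-control study: participants were sampled on outcome status, so risks in the source population cannot be estimated directly — relative risk is not valid here. The odds ratio is the appropriate measure.
OR = (a·d)/(b·c) = (166 × 3020) / (3219 × 472) = 501320 / 1519368 = 0.32995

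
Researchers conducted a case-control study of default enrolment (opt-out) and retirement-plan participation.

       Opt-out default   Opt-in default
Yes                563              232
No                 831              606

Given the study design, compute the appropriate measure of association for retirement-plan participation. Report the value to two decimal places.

1.77

Reading the table with exposure as columns: a = 563 (Opt-out default, case), b = 831 (Opt-out default, non-case), c = 232 (Opt-in default, case), d = 606.
This is a case-control study: participants were sampled on outcome status, so risks in the source population cannot be estimated directly — relative risk is not valid here. The odds ratio is the appropriate measure.
OR = (a·d)/(b·c) = (563 × 606) / (831 × 232) = 341178 / 192792 = 1.76967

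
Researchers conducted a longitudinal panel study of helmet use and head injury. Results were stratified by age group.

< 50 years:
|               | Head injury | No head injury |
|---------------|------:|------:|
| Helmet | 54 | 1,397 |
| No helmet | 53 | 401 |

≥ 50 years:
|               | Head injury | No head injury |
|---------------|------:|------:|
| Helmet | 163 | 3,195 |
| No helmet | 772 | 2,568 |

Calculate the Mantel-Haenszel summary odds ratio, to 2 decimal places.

OR_MH = Σ(aᵢdᵢ/nᵢ) / Σ(bᵢcᵢ/nᵢ), where nᵢ is the stratum total.
Stratum 1 (< 50 years): n = 1905; a·d/n = 54·401/1905 = 11.3669; b·c/n = 1397·53/1905 = 38.8667
Stratum 2 (≥ 50 years): n = 6698; a·d/n = 163·2568/6698 = 62.4939; b·c/n = 3195·772/6698 = 368.2502
OR_MH = (11.3669 + 62.4939) / (38.8667 + 368.2502) = 73.8608 / 407.1169 = 0.18142

0.18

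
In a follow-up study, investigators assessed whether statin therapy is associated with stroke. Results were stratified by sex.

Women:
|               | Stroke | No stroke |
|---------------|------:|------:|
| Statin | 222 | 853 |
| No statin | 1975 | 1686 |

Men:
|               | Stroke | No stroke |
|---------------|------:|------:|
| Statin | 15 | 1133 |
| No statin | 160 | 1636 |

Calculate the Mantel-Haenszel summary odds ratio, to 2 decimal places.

0.21

OR_MH = Σ(aᵢdᵢ/nᵢ) / Σ(bᵢcᵢ/nᵢ), where nᵢ is the stratum total.
Stratum 1 (Women): n = 4736; a·d/n = 222·1686/4736 = 79.0312; b·c/n = 853·1975/4736 = 355.7168
Stratum 2 (Men): n = 2944; a·d/n = 15·1636/2944 = 8.3356; b·c/n = 1133·160/2944 = 61.5761
OR_MH = (79.0312 + 8.3356) / (355.7168 + 61.5761) = 87.3668 / 417.2929 = 0.20937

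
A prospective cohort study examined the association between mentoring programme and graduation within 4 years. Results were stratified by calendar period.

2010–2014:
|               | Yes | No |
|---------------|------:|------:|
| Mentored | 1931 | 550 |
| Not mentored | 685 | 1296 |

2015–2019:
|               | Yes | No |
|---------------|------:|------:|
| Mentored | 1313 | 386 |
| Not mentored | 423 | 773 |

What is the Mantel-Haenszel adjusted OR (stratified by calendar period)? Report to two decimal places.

OR_MH = Σ(aᵢdᵢ/nᵢ) / Σ(bᵢcᵢ/nᵢ), where nᵢ is the stratum total.
Stratum 1 (2010–2014): n = 4462; a·d/n = 1931·1296/4462 = 560.8642; b·c/n = 550·685/4462 = 84.4352
Stratum 2 (2015–2019): n = 2895; a·d/n = 1313·773/2895 = 350.5869; b·c/n = 386·423/2895 = 56.4000
OR_MH = (560.8642 + 350.5869) / (84.4352 + 56.4000) = 911.4511 / 140.8352 = 6.47175

6.47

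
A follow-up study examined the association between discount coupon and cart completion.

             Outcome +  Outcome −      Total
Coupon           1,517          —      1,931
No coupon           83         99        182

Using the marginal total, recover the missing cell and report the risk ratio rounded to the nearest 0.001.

1.723

The missing cell is in the exposed row: 1931 − 1517 = 414.
So a = 1517, b = 414, c = 83, d = 99.
RR = [a/(a+b)] / [c/(c+d)] = (1517/1931) / (83/182) = 0.78560/0.45604 = 1.72265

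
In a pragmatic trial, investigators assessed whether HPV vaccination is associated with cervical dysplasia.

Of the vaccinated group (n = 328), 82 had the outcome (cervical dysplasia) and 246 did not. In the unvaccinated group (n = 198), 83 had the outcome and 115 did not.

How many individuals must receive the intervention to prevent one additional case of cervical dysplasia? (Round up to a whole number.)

6

Risk in treated group = 82/328 = 0.25000; risk in control = 83/198 = 0.41919.
Absolute risk reduction = 0.41919 − 0.25000 = 0.16919
NNT = 1 / ARR = 1 / 0.16919 = 5.910 → round up → 6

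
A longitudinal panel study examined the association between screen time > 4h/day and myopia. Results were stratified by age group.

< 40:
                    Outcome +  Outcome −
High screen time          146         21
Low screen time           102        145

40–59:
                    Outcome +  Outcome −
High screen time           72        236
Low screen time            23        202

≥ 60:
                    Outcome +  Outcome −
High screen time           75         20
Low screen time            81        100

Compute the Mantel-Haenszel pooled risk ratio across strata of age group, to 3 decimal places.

RR_MH = Σ(aᵢ·n₀ᵢ/nᵢ) / Σ(cᵢ·n₁ᵢ/nᵢ), with n₁ᵢ = aᵢ+bᵢ (exposed), n₀ᵢ = cᵢ+dᵢ (unexposed), nᵢ = n₁ᵢ+n₀ᵢ.
Stratum 1 (< 40): n₁ = 167, n₀ = 247, n = 414; a·n₀/n = 146·247/414 = 87.1063; c·n₁/n = 102·167/414 = 41.1449
Stratum 2 (40–59): n₁ = 308, n₀ = 225, n = 533; a·n₀/n = 72·225/533 = 30.3940; c·n₁/n = 23·308/533 = 13.2908
Stratum 3 (≥ 60): n₁ = 95, n₀ = 181, n = 276; a·n₀/n = 75·181/276 = 49.1848; c·n₁/n = 81·95/276 = 27.8804
RR_MH = (87.1063 + 30.3940 + 49.1848) / (41.1449 + 13.2908 + 27.8804) = 166.6851 / 82.3162 = 2.02494

2.025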